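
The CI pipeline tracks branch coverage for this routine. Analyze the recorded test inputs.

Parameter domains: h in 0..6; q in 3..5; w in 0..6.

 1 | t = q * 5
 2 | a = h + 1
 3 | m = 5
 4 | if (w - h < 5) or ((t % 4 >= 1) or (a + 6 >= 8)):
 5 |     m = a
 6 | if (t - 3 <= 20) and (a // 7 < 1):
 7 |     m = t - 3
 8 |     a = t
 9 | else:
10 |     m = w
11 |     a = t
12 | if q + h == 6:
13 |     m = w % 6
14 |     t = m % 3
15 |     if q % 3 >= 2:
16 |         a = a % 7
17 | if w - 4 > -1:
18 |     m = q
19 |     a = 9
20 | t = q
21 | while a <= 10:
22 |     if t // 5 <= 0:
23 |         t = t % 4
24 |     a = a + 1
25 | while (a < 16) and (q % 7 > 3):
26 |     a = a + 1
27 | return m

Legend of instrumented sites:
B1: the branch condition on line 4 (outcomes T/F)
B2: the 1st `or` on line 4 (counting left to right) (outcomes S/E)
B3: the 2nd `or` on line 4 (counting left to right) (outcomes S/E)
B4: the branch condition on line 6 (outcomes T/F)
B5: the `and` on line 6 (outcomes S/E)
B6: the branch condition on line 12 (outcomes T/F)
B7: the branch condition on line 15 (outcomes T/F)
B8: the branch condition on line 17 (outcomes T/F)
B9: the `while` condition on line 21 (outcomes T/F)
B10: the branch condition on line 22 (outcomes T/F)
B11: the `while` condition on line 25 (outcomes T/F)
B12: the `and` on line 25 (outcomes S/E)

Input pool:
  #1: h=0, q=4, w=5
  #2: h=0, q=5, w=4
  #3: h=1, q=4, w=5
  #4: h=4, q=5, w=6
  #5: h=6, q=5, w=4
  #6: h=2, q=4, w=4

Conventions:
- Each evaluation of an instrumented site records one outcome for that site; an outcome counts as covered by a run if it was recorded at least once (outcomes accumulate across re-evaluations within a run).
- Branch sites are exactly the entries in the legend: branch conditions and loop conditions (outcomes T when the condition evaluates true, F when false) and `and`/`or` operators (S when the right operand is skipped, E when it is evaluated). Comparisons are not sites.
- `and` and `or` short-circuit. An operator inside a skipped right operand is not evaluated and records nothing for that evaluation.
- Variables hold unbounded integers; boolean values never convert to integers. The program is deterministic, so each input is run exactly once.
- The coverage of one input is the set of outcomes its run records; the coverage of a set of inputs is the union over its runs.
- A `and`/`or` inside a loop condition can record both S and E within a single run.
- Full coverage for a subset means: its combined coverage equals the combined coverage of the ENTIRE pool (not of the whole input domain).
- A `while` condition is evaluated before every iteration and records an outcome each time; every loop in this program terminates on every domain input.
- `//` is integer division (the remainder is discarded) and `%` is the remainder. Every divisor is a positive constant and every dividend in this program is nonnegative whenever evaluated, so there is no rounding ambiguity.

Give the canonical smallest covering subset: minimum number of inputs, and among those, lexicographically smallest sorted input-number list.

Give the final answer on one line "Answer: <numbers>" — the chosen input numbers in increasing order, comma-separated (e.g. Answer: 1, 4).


input #1, h=0, q=4, w=5: events B2->E, B3->E, B1->F, B5->E, B4->T, B6->F, B8->T, B9->T, B10->T, B9->T, B10->T, B9->F, B12->E, B11->T, ...; outcomes B1=F, B2=E, B3=E, B4=T, B5=E, B6=F, B8=T, B9=T, B9=F, B10=T, B11=T, B11=F, B12=S, B12=E
input #2, h=0, q=5, w=4: events B2->S, B1->T, B5->S, B4->F, B6->F, B8->T, B9->T, B10->F, B9->T, B10->F, B9->F, B12->E, B11->T, B12->E, ...; outcomes B1=T, B2=S, B4=F, B5=S, B6=F, B8=T, B9=T, B9=F, B10=F, B11=T, B11=F, B12=S, B12=E
input #3, h=1, q=4, w=5: events B2->S, B1->T, B5->E, B4->T, B6->F, B8->T, B9->T, B10->T, B9->T, B10->T, B9->F, B12->E, B11->T, B12->E, ...; outcomes B1=T, B2=S, B4=T, B5=E, B6=F, B8=T, B9=T, B9=F, B10=T, B11=T, B11=F, B12=S, B12=E
input #4, h=4, q=5, w=6: events B2->S, B1->T, B5->S, B4->F, B6->F, B8->T, B9->T, B10->F, B9->T, B10->F, B9->F, B12->E, B11->T, B12->E, ...; outcomes B1=T, B2=S, B4=F, B5=S, B6=F, B8=T, B9=T, B9=F, B10=F, B11=T, B11=F, B12=S, B12=E
input #5, h=6, q=5, w=4: events B2->S, B1->T, B5->S, B4->F, B6->F, B8->T, B9->T, B10->F, B9->T, B10->F, B9->F, B12->E, B11->T, B12->E, ...; outcomes B1=T, B2=S, B4=F, B5=S, B6=F, B8=T, B9=T, B9=F, B10=F, B11=T, B11=F, B12=S, B12=E
input #6, h=2, q=4, w=4: events B2->S, B1->T, B5->E, B4->T, B6->T, B7->F, B8->T, B9->T, B10->T, B9->T, B10->T, B9->F, B12->E, B11->T, ...; outcomes B1=T, B2=S, B4=T, B5=E, B6=T, B7=F, B8=T, B9=T, B9=F, B10=T, B11=T, B11=F, B12=S, B12=E
pool-wide coverage (21 outcomes): B1=T, B1=F, B2=S, B2=E, B3=E, B4=T, B4=F, B5=S, B5=E, B6=T, B6=F, B7=F, B8=T, B9=T, B9=F, B10=T, B10=F, B11=T, B11=F, B12=S, B12=E
size 1 is not enough: best union over all size-1 subsets is 14/21
size 2 is not enough: best union over all size-2 subsets is 19/21
the canonical winner is {1, 2, 6}: size 3, full 21-outcome coverage, earliest index list among size-3 covers
Answer: 1, 2, 6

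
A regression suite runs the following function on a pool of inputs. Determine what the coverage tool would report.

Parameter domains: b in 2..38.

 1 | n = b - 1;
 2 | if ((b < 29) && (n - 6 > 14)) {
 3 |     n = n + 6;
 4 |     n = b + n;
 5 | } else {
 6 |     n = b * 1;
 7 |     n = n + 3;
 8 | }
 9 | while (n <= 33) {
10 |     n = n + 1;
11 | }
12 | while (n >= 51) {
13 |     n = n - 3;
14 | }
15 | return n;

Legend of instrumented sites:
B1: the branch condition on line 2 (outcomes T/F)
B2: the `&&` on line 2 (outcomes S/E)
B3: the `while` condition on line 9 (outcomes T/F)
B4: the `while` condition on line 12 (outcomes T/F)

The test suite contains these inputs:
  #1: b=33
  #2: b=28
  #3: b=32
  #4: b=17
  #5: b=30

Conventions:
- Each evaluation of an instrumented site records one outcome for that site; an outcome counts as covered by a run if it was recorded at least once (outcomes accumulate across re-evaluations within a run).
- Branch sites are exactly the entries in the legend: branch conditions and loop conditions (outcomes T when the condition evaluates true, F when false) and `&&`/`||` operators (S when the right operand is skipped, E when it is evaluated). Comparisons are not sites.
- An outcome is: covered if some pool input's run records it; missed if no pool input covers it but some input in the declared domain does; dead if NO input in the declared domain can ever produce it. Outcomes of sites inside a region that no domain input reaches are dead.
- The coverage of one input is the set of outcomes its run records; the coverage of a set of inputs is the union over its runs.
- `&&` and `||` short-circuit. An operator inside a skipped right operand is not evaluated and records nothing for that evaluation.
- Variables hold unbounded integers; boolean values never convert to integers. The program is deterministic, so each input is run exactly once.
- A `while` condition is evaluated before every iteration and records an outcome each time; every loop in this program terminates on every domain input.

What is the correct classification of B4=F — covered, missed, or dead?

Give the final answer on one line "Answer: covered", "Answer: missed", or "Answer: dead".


B4=F is recorded by pool input(s) 1, 2, 3, 4, 5 -> covered
Answer: covered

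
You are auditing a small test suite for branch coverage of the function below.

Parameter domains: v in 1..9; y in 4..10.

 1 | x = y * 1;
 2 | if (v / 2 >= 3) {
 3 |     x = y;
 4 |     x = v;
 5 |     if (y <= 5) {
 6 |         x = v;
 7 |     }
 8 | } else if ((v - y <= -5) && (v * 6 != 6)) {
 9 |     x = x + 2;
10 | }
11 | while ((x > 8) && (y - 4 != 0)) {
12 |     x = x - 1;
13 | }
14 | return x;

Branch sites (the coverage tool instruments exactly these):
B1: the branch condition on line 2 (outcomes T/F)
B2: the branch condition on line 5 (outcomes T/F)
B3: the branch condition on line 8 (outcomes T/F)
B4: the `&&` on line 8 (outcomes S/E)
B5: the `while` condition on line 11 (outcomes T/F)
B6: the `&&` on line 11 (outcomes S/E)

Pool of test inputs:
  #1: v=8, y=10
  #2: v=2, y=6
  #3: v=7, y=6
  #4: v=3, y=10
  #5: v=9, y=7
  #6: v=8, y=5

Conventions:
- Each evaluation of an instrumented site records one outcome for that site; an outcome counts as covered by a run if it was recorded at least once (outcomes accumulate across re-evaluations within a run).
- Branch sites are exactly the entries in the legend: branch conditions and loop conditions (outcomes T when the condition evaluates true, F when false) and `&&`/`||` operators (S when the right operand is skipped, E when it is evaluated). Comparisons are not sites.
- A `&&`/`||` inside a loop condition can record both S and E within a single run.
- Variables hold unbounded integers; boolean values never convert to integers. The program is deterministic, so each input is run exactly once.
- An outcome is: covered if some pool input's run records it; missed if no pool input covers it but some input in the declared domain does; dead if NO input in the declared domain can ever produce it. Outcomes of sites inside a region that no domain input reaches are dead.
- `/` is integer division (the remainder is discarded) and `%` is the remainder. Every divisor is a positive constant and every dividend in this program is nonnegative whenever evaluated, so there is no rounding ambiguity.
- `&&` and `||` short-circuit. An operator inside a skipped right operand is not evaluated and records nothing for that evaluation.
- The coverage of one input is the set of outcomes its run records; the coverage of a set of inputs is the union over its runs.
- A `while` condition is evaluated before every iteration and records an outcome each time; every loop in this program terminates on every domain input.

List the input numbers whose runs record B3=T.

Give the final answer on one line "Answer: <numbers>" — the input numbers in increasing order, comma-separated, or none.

input #1 (v=8, y=10): does not record B3=T
input #2 (v=2, y=6): does not record B3=T
input #3 (v=7, y=6): does not record B3=T
input #4 (v=3, y=10): records B3=T
input #5 (v=9, y=7): does not record B3=T
input #6 (v=8, y=5): does not record B3=T

Answer: 4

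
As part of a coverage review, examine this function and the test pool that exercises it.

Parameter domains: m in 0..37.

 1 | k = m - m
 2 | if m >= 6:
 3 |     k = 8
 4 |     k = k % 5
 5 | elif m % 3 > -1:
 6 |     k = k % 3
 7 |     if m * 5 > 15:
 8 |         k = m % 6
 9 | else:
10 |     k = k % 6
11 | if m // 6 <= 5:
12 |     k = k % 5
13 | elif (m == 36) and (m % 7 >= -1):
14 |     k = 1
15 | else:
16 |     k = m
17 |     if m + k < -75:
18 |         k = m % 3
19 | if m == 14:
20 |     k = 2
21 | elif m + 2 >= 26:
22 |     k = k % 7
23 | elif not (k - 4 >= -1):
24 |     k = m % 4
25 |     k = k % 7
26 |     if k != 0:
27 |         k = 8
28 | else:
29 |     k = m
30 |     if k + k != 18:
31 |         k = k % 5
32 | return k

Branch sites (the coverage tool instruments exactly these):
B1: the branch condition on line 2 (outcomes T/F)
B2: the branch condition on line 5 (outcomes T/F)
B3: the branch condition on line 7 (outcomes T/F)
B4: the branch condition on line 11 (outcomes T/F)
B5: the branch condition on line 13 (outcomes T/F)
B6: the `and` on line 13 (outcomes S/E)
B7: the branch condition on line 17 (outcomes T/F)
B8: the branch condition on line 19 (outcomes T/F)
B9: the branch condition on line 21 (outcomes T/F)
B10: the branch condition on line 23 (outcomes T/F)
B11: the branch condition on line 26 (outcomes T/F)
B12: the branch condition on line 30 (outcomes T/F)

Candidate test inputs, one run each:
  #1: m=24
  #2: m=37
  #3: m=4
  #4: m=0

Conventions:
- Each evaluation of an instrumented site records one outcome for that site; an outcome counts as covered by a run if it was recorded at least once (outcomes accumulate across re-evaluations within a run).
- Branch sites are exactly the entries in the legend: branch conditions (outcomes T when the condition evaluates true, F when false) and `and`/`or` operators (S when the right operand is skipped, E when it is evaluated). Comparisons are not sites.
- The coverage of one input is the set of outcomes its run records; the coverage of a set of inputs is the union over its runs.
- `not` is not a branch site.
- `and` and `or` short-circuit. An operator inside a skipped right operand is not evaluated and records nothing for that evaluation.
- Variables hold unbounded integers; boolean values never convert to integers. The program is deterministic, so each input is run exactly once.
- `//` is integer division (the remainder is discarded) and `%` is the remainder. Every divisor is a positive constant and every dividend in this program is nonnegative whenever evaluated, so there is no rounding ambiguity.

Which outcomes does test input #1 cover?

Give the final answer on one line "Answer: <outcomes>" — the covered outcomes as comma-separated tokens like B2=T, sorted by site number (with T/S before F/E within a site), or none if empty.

Event log for input #1 (m=24):
  B1->T, B4->T, B8->F, B9->T
distinct outcomes covered: B1=T, B4=T, B8=F, B9=T

Answer: B1=T, B4=T, B8=F, B9=T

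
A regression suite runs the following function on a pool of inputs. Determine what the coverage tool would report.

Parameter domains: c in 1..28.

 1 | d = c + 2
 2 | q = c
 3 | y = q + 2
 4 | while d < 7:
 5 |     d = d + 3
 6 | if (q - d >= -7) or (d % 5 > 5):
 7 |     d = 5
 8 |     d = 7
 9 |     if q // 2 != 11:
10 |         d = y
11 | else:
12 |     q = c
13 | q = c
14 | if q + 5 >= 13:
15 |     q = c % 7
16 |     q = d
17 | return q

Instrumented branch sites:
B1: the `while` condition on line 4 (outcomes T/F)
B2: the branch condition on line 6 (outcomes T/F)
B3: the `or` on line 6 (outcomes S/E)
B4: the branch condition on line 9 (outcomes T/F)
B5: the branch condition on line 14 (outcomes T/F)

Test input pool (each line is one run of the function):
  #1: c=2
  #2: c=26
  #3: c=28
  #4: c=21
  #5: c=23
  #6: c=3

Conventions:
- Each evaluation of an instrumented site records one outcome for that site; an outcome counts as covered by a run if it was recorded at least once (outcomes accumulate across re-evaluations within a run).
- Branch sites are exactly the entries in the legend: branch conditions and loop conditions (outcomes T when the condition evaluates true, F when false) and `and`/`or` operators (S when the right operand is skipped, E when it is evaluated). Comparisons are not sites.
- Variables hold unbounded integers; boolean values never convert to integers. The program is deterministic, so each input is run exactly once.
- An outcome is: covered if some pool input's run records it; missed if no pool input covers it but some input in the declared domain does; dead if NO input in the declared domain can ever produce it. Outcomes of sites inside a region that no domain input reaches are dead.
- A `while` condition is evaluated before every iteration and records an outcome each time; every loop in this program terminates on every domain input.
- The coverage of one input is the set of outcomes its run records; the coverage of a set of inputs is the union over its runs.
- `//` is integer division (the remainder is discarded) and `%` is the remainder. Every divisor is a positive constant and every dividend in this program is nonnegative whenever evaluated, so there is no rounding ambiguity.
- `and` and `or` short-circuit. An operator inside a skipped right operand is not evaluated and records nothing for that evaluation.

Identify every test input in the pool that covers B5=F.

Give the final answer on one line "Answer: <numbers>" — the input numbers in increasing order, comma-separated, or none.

input #1 (c=2): records B5=F
input #2 (c=26): does not record B5=F
input #3 (c=28): does not record B5=F
input #4 (c=21): does not record B5=F
input #5 (c=23): does not record B5=F
input #6 (c=3): records B5=F

Answer: 1, 6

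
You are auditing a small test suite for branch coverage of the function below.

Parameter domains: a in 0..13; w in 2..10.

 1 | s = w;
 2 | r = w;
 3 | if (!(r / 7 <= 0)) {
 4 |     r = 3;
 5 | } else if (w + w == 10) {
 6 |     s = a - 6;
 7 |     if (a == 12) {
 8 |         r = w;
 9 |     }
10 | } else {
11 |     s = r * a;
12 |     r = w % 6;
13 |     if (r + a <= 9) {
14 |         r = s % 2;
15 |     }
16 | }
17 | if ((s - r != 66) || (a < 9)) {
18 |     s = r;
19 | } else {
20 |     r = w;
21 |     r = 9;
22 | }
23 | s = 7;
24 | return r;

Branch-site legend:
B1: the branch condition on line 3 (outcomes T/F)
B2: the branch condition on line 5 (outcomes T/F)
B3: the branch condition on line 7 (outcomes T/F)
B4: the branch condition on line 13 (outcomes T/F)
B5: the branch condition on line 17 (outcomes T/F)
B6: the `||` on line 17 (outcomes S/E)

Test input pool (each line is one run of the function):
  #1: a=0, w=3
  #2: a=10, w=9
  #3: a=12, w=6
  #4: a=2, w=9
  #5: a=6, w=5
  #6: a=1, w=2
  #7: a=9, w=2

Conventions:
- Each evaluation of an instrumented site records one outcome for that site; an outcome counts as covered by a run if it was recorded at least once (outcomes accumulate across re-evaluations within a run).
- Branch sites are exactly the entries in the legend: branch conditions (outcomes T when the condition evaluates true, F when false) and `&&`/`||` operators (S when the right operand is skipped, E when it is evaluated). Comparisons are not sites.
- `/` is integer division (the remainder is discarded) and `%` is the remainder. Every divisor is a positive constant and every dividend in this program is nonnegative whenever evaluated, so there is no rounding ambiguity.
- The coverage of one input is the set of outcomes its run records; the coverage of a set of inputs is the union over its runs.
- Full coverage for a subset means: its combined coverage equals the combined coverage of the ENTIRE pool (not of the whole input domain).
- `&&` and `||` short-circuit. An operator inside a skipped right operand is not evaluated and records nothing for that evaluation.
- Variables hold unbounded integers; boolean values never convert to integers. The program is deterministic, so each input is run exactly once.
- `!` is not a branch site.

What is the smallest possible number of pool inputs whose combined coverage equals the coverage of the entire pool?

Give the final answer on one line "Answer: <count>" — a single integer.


#1 (a=0, w=3) -> B1->F, B2->F, B4->T, B6->S, B5->T; covered: B1=F, B2=F, B4=T, B5=T, B6=S
#2 (a=10, w=9) -> B1->T, B6->S, B5->T; covered: B1=T, B5=T, B6=S
#3 (a=12, w=6) -> B1->F, B2->F, B4->F, B6->S, B5->T; covered: B1=F, B2=F, B4=F, B5=T, B6=S
#4 (a=2, w=9) -> B1->T, B6->S, B5->T; covered: B1=T, B5=T, B6=S
#5 (a=6, w=5) -> B1->F, B2->T, B3->F, B6->S, B5->T; covered: B1=F, B2=T, B3=F, B5=T, B6=S
#6 (a=1, w=2) -> B1->F, B2->F, B4->T, B6->S, B5->T; covered: B1=F, B2=F, B4=T, B5=T, B6=S
#7 (a=9, w=2) -> B1->F, B2->F, B4->F, B6->S, B5->T; covered: B1=F, B2=F, B4=F, B5=T, B6=S
together the pool reaches 9 outcomes: B1=T, B1=F, B2=T, B2=F, B3=F, B4=T, B4=F, B5=T, B6=S
size 1 is not enough: best union over all size-1 subsets is 5/9
size 2 is not enough: best union over all size-2 subsets is 7/9
size 3 is not enough: best union over all size-3 subsets is 8/9
the canonical winner is {1, 2, 3, 5}: size 4, full 9-outcome coverage, earliest index list among size-4 covers
Answer: 4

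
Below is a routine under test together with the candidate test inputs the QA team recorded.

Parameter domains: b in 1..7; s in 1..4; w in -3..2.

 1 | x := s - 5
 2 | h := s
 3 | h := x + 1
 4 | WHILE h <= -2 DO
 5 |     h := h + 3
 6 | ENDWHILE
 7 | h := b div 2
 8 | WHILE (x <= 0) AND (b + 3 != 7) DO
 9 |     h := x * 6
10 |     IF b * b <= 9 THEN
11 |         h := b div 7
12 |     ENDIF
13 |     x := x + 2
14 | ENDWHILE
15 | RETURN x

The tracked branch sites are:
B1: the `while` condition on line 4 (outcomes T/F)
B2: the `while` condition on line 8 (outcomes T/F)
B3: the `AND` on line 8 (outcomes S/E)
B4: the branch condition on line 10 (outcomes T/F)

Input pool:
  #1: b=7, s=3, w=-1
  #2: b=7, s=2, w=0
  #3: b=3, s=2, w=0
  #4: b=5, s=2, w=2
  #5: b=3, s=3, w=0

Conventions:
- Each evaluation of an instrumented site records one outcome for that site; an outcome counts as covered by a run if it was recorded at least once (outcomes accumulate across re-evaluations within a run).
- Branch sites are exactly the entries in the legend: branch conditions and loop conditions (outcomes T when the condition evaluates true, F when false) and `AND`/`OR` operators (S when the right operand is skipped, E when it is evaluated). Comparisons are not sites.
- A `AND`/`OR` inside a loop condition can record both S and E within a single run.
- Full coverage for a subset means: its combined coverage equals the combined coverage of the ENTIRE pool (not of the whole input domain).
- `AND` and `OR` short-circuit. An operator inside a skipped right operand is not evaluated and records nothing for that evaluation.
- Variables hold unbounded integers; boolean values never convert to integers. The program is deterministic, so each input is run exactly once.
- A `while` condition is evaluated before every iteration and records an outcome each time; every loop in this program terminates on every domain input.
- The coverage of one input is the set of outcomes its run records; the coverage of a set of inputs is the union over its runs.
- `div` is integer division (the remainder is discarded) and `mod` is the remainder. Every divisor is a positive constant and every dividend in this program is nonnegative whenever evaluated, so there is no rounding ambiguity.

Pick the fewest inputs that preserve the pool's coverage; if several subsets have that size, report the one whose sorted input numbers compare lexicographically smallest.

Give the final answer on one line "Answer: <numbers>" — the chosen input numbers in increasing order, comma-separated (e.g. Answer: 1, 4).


#1 (b=7, s=3, w=-1) -> B1->F, B3->E, B2->T, B4->F, B3->E, B2->T, B4->F, B3->S, B2->F; covered: B1=F, B2=T, B2=F, B3=S, B3=E, B4=F
#2 (b=7, s=2, w=0) -> B1->T, B1->F, B3->E, B2->T, B4->F, B3->E, B2->T, B4->F, B3->S, B2->F; covered: B1=T, B1=F, B2=T, B2=F, B3=S, B3=E, B4=F
#3 (b=3, s=2, w=0) -> B1->T, B1->F, B3->E, B2->T, B4->T, B3->E, B2->T, B4->T, B3->S, B2->F; covered: B1=T, B1=F, B2=T, B2=F, B3=S, B3=E, B4=T
#4 (b=5, s=2, w=2) -> B1->T, B1->F, B3->E, B2->T, B4->F, B3->E, B2->T, B4->F, B3->S, B2->F; covered: B1=T, B1=F, B2=T, B2=F, B3=S, B3=E, B4=F
#5 (b=3, s=3, w=0) -> B1->F, B3->E, B2->T, B4->T, B3->E, B2->T, B4->T, B3->S, B2->F; covered: B1=F, B2=T, B2=F, B3=S, B3=E, B4=T
together the pool reaches 8 outcomes: B1=T, B1=F, B2=T, B2=F, B3=S, B3=E, B4=T, B4=F
size 1 is not enough: best union over all size-1 subsets is 7/8
size 2: inputs {1, 3} cover all 8 outcomes, and no lexicographically smaller subset of this size does
Answer: 1, 3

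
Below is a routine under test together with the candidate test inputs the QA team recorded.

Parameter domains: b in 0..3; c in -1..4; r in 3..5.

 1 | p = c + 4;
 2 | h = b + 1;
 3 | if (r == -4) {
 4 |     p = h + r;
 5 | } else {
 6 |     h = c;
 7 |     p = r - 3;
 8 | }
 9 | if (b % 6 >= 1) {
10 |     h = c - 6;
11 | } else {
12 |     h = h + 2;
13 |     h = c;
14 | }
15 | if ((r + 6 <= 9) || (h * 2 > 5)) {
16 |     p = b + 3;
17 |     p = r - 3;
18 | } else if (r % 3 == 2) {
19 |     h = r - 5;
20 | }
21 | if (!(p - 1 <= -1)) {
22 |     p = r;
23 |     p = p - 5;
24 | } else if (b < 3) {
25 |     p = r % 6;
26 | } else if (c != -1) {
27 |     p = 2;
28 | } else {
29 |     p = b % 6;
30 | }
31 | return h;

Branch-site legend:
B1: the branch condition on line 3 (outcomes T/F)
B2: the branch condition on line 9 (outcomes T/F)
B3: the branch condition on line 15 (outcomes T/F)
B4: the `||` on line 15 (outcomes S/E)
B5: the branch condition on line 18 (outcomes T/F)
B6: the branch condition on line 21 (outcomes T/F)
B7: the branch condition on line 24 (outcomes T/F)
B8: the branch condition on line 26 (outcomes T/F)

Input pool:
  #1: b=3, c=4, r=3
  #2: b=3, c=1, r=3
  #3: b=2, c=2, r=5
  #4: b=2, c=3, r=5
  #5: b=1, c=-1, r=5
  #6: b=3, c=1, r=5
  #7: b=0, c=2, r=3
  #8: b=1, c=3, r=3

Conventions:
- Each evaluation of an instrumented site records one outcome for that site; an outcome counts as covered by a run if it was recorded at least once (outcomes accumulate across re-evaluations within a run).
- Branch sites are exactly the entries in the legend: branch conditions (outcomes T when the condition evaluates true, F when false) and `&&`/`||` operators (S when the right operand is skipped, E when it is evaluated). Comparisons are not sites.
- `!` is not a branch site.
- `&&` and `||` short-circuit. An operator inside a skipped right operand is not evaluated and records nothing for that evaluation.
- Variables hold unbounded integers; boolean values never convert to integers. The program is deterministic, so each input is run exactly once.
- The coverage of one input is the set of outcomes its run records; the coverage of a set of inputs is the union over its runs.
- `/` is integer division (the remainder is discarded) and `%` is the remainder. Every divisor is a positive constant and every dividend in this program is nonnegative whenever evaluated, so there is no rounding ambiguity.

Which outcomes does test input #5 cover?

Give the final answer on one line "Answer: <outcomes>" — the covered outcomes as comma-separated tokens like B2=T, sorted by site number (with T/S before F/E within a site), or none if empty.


Tracing the run of input #5 (b=1, c=-1, r=5):
  B1->F, B2->T, B4->E, B3->F, B5->T, B6->T
collecting distinct outcomes: B1=F, B2=T, B3=F, B4=E, B5=T, B6=T
Answer: B1=F, B2=T, B3=F, B4=E, B5=T, B6=T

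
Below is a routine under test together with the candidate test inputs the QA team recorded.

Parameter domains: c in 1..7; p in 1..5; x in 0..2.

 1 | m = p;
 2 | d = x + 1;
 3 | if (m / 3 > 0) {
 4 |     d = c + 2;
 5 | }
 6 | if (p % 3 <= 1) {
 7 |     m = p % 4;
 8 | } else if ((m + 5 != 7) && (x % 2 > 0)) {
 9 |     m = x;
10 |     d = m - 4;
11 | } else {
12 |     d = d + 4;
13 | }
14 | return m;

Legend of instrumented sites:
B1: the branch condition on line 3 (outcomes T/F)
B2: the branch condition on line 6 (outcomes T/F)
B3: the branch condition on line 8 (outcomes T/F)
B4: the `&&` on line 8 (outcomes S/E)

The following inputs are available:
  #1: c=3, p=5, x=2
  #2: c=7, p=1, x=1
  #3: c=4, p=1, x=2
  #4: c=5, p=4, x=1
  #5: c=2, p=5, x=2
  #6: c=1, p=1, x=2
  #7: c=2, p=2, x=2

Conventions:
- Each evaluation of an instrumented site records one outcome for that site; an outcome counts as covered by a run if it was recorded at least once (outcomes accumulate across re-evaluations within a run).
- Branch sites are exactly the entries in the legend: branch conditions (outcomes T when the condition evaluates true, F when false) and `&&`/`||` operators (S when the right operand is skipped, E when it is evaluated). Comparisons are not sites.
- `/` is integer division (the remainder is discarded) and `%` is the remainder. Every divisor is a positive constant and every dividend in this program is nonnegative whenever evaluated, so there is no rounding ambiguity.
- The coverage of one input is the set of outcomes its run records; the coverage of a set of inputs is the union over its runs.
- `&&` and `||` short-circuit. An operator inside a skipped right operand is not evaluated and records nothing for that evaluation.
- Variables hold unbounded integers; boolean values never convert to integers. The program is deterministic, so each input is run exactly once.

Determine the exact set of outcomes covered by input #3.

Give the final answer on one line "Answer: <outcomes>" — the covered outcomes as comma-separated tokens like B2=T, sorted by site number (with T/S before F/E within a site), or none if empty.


Running input #3 (c=4, p=1, x=2), event by event:
  B1->F, B2->T
as a set, this run covers: B1=F, B2=T
Answer: B1=F, B2=T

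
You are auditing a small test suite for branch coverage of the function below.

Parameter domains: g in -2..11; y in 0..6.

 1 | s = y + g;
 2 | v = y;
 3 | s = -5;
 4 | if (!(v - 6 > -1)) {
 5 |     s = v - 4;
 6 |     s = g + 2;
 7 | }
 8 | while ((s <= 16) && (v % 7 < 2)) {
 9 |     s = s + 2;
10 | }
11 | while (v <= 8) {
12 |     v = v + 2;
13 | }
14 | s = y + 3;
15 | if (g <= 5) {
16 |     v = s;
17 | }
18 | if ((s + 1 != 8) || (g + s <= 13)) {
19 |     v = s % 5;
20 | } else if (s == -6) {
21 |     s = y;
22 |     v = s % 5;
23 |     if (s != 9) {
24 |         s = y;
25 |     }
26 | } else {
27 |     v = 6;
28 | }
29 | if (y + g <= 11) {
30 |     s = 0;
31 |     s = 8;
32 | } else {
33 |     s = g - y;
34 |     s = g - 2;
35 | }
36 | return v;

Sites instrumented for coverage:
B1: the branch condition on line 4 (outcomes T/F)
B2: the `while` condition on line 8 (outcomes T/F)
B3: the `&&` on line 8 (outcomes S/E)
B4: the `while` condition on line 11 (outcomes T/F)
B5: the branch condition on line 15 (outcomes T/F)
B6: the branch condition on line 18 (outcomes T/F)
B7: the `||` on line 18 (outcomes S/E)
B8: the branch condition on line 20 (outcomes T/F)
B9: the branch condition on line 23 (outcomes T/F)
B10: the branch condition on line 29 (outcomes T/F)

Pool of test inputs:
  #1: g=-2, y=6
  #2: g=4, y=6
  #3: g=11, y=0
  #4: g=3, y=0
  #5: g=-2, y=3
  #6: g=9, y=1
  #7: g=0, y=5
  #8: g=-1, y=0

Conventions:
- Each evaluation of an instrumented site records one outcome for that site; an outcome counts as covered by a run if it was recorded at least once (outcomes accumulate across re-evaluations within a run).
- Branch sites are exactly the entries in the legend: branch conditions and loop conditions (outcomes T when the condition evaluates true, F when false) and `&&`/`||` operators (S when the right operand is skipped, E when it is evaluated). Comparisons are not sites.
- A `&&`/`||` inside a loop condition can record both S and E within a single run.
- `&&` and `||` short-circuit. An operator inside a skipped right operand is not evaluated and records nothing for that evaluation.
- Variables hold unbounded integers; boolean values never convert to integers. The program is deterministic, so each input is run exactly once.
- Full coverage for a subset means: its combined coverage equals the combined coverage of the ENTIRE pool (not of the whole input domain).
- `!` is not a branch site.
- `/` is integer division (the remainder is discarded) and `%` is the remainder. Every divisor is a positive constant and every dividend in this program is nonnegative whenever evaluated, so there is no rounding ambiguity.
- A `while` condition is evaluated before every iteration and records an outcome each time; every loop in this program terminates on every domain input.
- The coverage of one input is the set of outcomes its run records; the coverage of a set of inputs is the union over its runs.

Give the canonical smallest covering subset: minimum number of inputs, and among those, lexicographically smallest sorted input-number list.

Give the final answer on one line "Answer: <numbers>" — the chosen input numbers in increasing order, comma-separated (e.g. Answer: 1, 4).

#1 (g=-2, y=6) -> B1->F, B3->E, B2->F, B4->T, B4->T, B4->F, B5->T, B7->S, B6->T, B10->T; covered: B1=F, B2=F, B3=E, B4=T, B4=F, B5=T, B6=T, B7=S, B10=T
#2 (g=4, y=6) -> B1->F, B3->E, B2->F, B4->T, B4->T, B4->F, B5->T, B7->S, B6->T, B10->T; covered: B1=F, B2=F, B3=E, B4=T, B4=F, B5=T, B6=T, B7=S, B10=T
#3 (g=11, y=0) -> B1->T, B3->E, B2->T, B3->E, B2->T, B3->S, B2->F, B4->T, B4->T, B4->T, B4->T, B4->T, B4->F, B5->F, ...; covered: B1=T, B2=T, B2=F, B3=S, B3=E, B4=T, B4=F, B5=F, B6=T, B7=S, B10=T
#4 (g=3, y=0) -> B1->T, B3->E, B2->T, B3->E, B2->T, B3->E, B2->T, B3->E, B2->T, B3->E, B2->T, B3->E, B2->T, B3->S, ...; covered: B1=T, B2=T, B2=F, B3=S, B3=E, B4=T, B4=F, B5=T, B6=T, B7=S, B10=T
#5 (g=-2, y=3) -> B1->T, B3->E, B2->F, B4->T, B4->T, B4->T, B4->F, B5->T, B7->S, B6->T, B10->T; covered: B1=T, B2=F, B3=E, B4=T, B4=F, B5=T, B6=T, B7=S, B10=T
#6 (g=9, y=1) -> B1->T, B3->E, B2->T, B3->E, B2->T, B3->E, B2->T, B3->S, B2->F, B4->T, B4->T, B4->T, B4->T, B4->F, ...; covered: B1=T, B2=T, B2=F, B3=S, B3=E, B4=T, B4=F, B5=F, B6=T, B7=S, B10=T
#7 (g=0, y=5) -> B1->T, B3->E, B2->F, B4->T, B4->T, B4->F, B5->T, B7->S, B6->T, B10->T; covered: B1=T, B2=F, B3=E, B4=T, B4=F, B5=T, B6=T, B7=S, B10=T
#8 (g=-1, y=0) -> B1->T, B3->E, B2->T, B3->E, B2->T, B3->E, B2->T, B3->E, B2->T, B3->E, B2->T, B3->E, B2->T, B3->E, ...; covered: B1=T, B2=T, B2=F, B3=S, B3=E, B4=T, B4=F, B5=T, B6=T, B7=S, B10=T
union over all inputs: B1=T, B1=F, B2=T, B2=F, B3=S, B3=E, B4=T, B4=F, B5=T, B5=F, B6=T, B7=S, B10=T (13 outcomes)
size 1 is not enough: best union over all size-1 subsets is 11/13
size 2: inputs {1, 3} cover all 13 outcomes, and no lexicographically smaller subset of this size does

Answer: 1, 3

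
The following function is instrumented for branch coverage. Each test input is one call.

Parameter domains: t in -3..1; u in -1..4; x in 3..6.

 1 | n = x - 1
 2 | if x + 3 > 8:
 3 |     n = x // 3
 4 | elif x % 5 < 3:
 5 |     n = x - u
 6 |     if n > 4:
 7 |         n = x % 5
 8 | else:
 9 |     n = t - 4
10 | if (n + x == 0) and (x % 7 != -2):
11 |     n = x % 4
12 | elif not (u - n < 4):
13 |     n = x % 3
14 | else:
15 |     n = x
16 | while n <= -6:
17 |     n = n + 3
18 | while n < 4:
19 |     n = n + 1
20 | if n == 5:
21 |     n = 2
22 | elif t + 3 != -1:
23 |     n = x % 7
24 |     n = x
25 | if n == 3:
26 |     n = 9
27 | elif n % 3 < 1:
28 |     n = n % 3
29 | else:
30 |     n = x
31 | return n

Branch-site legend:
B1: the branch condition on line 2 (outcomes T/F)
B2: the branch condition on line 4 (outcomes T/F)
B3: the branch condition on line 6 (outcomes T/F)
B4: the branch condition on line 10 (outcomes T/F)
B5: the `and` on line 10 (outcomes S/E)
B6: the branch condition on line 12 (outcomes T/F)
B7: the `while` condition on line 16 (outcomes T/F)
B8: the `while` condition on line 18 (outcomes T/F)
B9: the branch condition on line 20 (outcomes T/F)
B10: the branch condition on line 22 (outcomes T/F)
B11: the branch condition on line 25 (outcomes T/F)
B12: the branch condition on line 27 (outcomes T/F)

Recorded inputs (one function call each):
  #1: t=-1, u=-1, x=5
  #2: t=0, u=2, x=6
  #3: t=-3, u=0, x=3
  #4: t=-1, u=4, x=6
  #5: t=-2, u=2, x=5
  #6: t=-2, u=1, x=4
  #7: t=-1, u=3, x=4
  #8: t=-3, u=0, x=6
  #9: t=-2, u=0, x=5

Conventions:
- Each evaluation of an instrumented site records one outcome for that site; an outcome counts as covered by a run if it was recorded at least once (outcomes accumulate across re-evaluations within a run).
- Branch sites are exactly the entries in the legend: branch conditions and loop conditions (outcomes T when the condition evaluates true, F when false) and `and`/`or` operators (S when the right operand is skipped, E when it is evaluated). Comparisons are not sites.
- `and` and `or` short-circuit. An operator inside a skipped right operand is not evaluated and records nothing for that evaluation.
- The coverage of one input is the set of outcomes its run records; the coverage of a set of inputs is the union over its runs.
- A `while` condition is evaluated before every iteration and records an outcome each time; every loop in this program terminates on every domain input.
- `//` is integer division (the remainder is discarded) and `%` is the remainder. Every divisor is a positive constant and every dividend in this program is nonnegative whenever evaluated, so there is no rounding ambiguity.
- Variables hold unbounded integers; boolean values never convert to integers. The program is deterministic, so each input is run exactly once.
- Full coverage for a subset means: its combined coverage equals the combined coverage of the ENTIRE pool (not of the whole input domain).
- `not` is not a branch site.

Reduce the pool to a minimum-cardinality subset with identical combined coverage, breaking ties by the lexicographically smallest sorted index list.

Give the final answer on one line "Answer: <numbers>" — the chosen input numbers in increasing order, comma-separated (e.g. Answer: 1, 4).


input #1 (t=-1, u=-1, x=5): events B1->F, B2->T, B3->T, B5->S, B4->F, B6->F, B7->F, B8->F, B9->T, B11->F, B12->F; covers B1=F, B2=T, B3=T, B4=F, B5=S, B6=F, B7=F, B8=F, B9=T, B11=F, B12=F
input #2 (t=0, u=2, x=6): events B1->T, B5->S, B4->F, B6->F, B7->F, B8->F, B9->F, B10->T, B11->F, B12->T; covers B1=T, B4=F, B5=S, B6=F, B7=F, B8=F, B9=F, B10=T, B11=F, B12=T
input #3 (t=-3, u=0, x=3): events B1->F, B2->F, B5->S, B4->F, B6->T, B7->F, B8->T, B8->T, B8->T, B8->T, B8->F, B9->F, B10->T, B11->T; covers B1=F, B2=F, B4=F, B5=S, B6=T, B7=F, B8=T, B8=F, B9=F, B10=T, B11=T
input #4 (t=-1, u=4, x=6): events B1->T, B5->S, B4->F, B6->F, B7->F, B8->F, B9->F, B10->T, B11->F, B12->T; covers B1=T, B4=F, B5=S, B6=F, B7=F, B8=F, B9=F, B10=T, B11=F, B12=T
input #5 (t=-2, u=2, x=5): events B1->F, B2->T, B3->F, B5->S, B4->F, B6->F, B7->F, B8->F, B9->T, B11->F, B12->F; covers B1=F, B2=T, B3=F, B4=F, B5=S, B6=F, B7=F, B8=F, B9=T, B11=F, B12=F
input #6 (t=-2, u=1, x=4): events B1->F, B2->F, B5->S, B4->F, B6->T, B7->F, B8->T, B8->T, B8->T, B8->F, B9->F, B10->T, B11->F, B12->F; covers B1=F, B2=F, B4=F, B5=S, B6=T, B7=F, B8=T, B8=F, B9=F, B10=T, B11=F, B12=F
input #7 (t=-1, u=3, x=4): events B1->F, B2->F, B5->S, B4->F, B6->T, B7->F, B8->T, B8->T, B8->T, B8->F, B9->F, B10->T, B11->F, B12->F; covers B1=F, B2=F, B4=F, B5=S, B6=T, B7=F, B8=T, B8=F, B9=F, B10=T, B11=F, B12=F
input #8 (t=-3, u=0, x=6): events B1->T, B5->S, B4->F, B6->F, B7->F, B8->F, B9->F, B10->T, B11->F, B12->T; covers B1=T, B4=F, B5=S, B6=F, B7=F, B8=F, B9=F, B10=T, B11=F, B12=T
input #9 (t=-2, u=0, x=5): events B1->F, B2->T, B3->T, B5->S, B4->F, B6->F, B7->F, B8->F, B9->T, B11->F, B12->F; covers B1=F, B2=T, B3=T, B4=F, B5=S, B6=F, B7=F, B8=F, B9=T, B11=F, B12=F
union over all inputs: B1=T, B1=F, B2=T, B2=F, B3=T, B3=F, B4=F, B5=S, B6=T, B6=F, B7=F, B8=T, B8=F, B9=T, B9=F, B10=T, B11=T, B11=F, B12=T, B12=F (20 outcomes)
every size-1 subset falls short of the 20 outcomes (best: 12/20)
every size-2 subset falls short of the 20 outcomes (best: 17/20)
every size-3 subset falls short of the 20 outcomes (best: 19/20)
size 4: inputs {1, 2, 3, 5} cover all 20 outcomes, and no lexicographically smaller subset of this size does
Answer: 1, 2, 3, 5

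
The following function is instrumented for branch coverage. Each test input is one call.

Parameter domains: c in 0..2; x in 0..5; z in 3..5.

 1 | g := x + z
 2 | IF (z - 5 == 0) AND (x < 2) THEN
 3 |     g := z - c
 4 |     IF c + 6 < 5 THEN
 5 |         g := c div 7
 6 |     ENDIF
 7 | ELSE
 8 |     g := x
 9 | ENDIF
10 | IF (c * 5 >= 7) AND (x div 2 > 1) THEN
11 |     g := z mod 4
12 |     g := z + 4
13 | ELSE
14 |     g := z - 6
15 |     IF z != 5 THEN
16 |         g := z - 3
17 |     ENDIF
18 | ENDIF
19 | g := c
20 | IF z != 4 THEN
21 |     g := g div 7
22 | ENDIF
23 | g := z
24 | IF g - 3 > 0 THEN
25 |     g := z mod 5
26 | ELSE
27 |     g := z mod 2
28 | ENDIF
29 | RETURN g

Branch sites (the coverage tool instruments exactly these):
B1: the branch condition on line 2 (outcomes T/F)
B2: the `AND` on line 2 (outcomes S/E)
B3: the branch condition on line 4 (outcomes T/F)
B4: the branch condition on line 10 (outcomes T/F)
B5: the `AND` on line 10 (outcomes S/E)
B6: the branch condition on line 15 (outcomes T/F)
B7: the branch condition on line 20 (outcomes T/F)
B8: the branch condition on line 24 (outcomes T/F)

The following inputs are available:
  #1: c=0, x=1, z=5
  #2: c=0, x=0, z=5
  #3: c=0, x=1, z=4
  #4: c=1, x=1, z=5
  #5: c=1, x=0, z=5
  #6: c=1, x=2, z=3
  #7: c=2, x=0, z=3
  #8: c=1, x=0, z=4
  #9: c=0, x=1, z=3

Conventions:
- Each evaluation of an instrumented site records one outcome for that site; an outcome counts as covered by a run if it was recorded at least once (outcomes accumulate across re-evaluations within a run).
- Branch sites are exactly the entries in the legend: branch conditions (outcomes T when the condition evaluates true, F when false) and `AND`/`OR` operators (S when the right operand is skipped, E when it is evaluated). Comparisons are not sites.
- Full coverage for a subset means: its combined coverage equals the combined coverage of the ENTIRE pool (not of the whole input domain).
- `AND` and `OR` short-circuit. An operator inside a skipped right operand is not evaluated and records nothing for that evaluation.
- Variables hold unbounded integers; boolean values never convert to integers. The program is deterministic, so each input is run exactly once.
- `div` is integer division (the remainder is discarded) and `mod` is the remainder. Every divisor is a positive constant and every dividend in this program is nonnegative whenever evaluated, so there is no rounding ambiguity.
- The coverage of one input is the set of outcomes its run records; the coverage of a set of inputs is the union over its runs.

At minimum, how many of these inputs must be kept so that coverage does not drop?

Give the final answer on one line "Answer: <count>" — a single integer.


input #1 (c=0, x=1, z=5): events B2->E, B1->T, B3->F, B5->S, B4->F, B6->F, B7->T, B8->T; covers B1=T, B2=E, B3=F, B4=F, B5=S, B6=F, B7=T, B8=T
input #2 (c=0, x=0, z=5): events B2->E, B1->T, B3->F, B5->S, B4->F, B6->F, B7->T, B8->T; covers B1=T, B2=E, B3=F, B4=F, B5=S, B6=F, B7=T, B8=T
input #3 (c=0, x=1, z=4): events B2->S, B1->F, B5->S, B4->F, B6->T, B7->F, B8->T; covers B1=F, B2=S, B4=F, B5=S, B6=T, B7=F, B8=T
input #4 (c=1, x=1, z=5): events B2->E, B1->T, B3->F, B5->S, B4->F, B6->F, B7->T, B8->T; covers B1=T, B2=E, B3=F, B4=F, B5=S, B6=F, B7=T, B8=T
input #5 (c=1, x=0, z=5): events B2->E, B1->T, B3->F, B5->S, B4->F, B6->F, B7->T, B8->T; covers B1=T, B2=E, B3=F, B4=F, B5=S, B6=F, B7=T, B8=T
input #6 (c=1, x=2, z=3): events B2->S, B1->F, B5->S, B4->F, B6->T, B7->T, B8->F; covers B1=F, B2=S, B4=F, B5=S, B6=T, B7=T, B8=F
input #7 (c=2, x=0, z=3): events B2->S, B1->F, B5->E, B4->F, B6->T, B7->T, B8->F; covers B1=F, B2=S, B4=F, B5=E, B6=T, B7=T, B8=F
input #8 (c=1, x=0, z=4): events B2->S, B1->F, B5->S, B4->F, B6->T, B7->F, B8->T; covers B1=F, B2=S, B4=F, B5=S, B6=T, B7=F, B8=T
input #9 (c=0, x=1, z=3): events B2->S, B1->F, B5->S, B4->F, B6->T, B7->T, B8->F; covers B1=F, B2=S, B4=F, B5=S, B6=T, B7=T, B8=F
the full pool covers 14 outcomes: B1=T, B1=F, B2=S, B2=E, B3=F, B4=F, B5=S, B5=E, B6=T, B6=F, B7=T, B7=F, B8=T, B8=F
every size-1 subset falls short of the 14 outcomes (best: 8/14)
every size-2 subset falls short of the 14 outcomes (best: 13/14)
size 3: inputs {1, 3, 7} cover all 14 outcomes, and no lexicographically smaller subset of this size does
Answer: 3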